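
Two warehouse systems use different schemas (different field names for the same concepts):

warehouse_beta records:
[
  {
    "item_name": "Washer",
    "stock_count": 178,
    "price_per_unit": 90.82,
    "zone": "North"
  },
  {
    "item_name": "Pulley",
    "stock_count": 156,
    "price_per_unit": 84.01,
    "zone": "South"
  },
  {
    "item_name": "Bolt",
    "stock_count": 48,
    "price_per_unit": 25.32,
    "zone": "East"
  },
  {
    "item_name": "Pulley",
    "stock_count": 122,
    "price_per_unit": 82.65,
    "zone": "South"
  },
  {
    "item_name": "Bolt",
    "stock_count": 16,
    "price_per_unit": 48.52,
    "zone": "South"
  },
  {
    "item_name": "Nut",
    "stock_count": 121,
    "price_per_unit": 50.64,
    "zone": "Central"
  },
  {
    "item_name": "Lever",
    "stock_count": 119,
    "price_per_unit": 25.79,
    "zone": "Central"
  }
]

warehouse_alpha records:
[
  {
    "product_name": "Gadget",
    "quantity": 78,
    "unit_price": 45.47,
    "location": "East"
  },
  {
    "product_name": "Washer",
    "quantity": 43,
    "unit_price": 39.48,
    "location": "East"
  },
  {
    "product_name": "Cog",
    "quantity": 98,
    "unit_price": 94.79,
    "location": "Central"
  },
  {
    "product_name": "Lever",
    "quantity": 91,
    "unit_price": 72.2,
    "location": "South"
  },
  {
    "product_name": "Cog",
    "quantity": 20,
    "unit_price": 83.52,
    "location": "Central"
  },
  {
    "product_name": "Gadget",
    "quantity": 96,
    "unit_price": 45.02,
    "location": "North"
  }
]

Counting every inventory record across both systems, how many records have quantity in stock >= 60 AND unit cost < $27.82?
1

Schema mappings:
- "stock_count" (warehouse_beta) = "quantity" (warehouse_alpha) = quantity
- "price_per_unit" (warehouse_beta) = "unit_price" (warehouse_alpha) = unit cost

Records meeting both conditions in warehouse_beta: 1
Records meeting both conditions in warehouse_alpha: 0

Total: 1 + 0 = 1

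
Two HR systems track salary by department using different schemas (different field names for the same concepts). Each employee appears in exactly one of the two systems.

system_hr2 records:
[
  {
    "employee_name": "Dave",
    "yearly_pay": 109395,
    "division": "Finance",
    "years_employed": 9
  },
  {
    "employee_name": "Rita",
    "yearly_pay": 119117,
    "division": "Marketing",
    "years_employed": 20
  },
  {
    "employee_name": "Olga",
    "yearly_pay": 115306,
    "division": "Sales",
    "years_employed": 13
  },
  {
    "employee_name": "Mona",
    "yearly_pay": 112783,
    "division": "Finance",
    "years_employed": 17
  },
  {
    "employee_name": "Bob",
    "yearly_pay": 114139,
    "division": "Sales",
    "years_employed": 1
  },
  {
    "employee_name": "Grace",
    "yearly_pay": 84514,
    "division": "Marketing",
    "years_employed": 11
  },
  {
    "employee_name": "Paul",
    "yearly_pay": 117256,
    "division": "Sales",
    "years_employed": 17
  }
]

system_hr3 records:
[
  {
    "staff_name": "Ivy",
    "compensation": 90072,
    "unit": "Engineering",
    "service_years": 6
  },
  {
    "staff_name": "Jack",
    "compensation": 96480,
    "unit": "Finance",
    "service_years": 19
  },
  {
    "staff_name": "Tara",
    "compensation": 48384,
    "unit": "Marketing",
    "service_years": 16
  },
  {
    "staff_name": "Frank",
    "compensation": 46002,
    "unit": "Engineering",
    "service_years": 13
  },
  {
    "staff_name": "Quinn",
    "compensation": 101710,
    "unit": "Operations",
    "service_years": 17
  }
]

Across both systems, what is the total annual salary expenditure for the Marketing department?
252015

Schema mappings:
- "division" (system_hr2) = "unit" (system_hr3) = department
- "yearly_pay" (system_hr2) = "compensation" (system_hr3) = salary

Marketing salaries from system_hr2: 203631
Marketing salaries from system_hr3: 48384

Total: 203631 + 48384 = 252015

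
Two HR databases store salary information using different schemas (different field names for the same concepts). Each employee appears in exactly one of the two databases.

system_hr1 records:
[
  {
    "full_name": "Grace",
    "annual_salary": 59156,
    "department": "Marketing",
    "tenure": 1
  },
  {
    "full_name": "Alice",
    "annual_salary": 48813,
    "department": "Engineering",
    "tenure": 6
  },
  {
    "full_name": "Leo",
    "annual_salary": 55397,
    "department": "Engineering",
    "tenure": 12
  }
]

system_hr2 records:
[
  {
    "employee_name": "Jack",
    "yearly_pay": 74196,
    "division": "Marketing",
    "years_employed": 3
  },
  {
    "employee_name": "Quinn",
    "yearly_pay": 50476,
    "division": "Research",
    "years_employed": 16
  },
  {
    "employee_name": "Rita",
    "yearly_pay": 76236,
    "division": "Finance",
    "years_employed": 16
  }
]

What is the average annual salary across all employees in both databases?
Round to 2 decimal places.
60712.33

Schema mapping: "annual_salary" (system_hr1) = "yearly_pay" (system_hr2) = annual salary

All salaries: [59156, 48813, 55397, 74196, 50476, 76236]
Sum: 364274
Count: 6
Average: 364274 / 6 = 60712.33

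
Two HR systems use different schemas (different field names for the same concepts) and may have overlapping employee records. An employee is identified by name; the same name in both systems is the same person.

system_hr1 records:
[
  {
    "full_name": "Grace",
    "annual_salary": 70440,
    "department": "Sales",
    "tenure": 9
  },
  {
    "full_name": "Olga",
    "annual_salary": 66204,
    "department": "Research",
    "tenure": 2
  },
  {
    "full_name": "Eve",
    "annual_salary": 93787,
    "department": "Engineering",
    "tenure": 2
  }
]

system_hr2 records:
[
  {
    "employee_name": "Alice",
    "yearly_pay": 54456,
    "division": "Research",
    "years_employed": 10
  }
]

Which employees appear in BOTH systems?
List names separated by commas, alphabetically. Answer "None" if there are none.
None

Schema mapping: "full_name" (system_hr1) = "employee_name" (system_hr2) = employee name

Names in system_hr1: ['Eve', 'Grace', 'Olga']
Names in system_hr2: ['Alice']

Intersection: None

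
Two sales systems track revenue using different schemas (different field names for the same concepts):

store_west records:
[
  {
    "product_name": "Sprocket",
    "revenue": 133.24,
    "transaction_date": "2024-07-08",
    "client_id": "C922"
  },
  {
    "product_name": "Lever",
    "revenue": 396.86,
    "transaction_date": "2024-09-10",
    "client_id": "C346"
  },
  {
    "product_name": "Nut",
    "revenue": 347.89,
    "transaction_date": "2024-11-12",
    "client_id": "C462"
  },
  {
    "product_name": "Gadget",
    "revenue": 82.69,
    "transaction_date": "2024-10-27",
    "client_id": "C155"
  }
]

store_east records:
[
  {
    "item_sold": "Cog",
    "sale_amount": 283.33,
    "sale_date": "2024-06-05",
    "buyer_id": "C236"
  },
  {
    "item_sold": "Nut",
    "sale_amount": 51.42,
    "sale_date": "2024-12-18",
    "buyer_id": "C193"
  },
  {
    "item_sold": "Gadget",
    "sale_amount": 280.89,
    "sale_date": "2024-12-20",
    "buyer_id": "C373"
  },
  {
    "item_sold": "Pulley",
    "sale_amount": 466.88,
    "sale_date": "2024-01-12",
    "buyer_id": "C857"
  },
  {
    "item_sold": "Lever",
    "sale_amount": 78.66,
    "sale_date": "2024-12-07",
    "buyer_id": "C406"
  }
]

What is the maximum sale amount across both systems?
466.88

Reconcile: "revenue" (store_west) = "sale_amount" (store_east) = sale amount

Maximum in store_west: 396.86
Maximum in store_east: 466.88

Overall maximum: max(396.86, 466.88) = 466.88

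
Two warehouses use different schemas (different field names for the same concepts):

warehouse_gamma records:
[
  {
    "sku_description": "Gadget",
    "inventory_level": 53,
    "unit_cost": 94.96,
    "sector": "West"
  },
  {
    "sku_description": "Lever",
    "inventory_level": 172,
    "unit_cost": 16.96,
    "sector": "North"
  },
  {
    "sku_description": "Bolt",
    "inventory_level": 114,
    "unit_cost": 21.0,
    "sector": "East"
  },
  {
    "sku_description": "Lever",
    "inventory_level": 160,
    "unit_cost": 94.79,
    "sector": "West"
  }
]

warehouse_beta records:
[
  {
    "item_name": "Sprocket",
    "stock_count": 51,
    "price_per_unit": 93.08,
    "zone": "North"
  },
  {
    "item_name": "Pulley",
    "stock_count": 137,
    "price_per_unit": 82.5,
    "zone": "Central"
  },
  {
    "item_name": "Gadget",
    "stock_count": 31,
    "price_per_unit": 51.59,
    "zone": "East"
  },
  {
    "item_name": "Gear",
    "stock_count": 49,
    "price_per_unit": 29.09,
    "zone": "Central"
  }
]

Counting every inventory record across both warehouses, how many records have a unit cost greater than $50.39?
5

Schema mapping: "unit_cost" (warehouse_gamma) = "price_per_unit" (warehouse_beta) = unit cost

Records > $50.39 in warehouse_gamma: 2
Records > $50.39 in warehouse_beta: 3

Total count: 2 + 3 = 5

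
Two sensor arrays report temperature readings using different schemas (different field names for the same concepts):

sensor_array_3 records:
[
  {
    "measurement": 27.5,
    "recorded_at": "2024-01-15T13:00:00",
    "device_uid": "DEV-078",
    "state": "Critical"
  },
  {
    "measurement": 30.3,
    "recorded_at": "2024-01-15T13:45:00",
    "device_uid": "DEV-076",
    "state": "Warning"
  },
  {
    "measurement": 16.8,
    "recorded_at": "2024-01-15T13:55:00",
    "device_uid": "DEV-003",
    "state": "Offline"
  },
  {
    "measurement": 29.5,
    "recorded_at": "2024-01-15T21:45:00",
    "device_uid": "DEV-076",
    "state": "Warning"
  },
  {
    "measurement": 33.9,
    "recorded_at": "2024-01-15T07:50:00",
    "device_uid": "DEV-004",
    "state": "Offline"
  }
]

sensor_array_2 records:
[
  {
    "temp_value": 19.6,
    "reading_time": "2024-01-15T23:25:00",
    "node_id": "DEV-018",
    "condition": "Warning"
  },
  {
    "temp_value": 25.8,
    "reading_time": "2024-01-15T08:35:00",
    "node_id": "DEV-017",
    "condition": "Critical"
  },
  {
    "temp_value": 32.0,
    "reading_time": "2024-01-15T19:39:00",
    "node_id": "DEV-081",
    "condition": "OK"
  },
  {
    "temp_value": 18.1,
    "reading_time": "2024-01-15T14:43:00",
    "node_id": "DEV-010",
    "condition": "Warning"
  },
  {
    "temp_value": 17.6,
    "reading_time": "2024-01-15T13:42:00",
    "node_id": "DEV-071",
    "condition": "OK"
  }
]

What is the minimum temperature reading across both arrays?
16.8

Schema mapping: "measurement" (sensor_array_3) = "temp_value" (sensor_array_2) = temperature reading

Minimum in sensor_array_3: 16.8
Minimum in sensor_array_2: 17.6

Overall minimum: min(16.8, 17.6) = 16.8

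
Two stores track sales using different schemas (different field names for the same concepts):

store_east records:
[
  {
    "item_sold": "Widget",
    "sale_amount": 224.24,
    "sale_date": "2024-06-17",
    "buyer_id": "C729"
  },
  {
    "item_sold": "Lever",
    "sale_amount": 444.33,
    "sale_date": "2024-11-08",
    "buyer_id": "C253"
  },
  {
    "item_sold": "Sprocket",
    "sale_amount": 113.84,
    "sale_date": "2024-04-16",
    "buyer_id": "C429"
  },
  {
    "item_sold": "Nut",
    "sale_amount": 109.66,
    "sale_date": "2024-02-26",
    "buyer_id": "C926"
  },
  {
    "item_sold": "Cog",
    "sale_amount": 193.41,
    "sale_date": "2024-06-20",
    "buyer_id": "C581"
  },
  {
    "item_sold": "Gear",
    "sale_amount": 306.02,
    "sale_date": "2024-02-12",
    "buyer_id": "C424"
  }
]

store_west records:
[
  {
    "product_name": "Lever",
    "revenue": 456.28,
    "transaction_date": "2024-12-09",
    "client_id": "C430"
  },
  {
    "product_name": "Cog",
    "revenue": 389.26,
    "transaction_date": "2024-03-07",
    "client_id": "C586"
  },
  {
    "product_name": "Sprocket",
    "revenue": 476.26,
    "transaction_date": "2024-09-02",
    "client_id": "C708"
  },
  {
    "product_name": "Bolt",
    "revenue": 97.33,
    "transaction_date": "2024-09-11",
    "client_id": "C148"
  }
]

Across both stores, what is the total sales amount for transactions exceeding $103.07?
2713.3

Schema mapping: "sale_amount" (store_east) = "revenue" (store_west) = sale amount

Sum of sales > $103.07 in store_east: 1391.5
Sum of sales > $103.07 in store_west: 1321.8

Total: 1391.5 + 1321.8 = 2713.3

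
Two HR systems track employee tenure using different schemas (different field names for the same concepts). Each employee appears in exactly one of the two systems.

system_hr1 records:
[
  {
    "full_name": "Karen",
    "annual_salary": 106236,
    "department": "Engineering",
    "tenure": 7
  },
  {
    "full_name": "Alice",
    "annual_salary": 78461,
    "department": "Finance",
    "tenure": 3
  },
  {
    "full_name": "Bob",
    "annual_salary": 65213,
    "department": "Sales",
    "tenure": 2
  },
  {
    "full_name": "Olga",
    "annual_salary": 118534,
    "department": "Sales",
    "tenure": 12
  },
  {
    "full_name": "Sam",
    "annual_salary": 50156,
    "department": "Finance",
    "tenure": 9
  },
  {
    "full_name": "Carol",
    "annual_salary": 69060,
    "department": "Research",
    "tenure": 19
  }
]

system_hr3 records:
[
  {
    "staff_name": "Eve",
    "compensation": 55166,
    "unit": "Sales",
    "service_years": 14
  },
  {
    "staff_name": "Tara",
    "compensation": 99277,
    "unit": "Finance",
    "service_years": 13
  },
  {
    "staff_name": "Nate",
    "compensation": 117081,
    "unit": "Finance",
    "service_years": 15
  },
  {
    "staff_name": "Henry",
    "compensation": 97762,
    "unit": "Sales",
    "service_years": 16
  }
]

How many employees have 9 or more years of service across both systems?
7

Reconcile schemas: "tenure" (system_hr1) = "service_years" (system_hr3) = years of service

From system_hr1: 3 employees with >= 9 years
From system_hr3: 4 employees with >= 9 years

Total: 3 + 4 = 7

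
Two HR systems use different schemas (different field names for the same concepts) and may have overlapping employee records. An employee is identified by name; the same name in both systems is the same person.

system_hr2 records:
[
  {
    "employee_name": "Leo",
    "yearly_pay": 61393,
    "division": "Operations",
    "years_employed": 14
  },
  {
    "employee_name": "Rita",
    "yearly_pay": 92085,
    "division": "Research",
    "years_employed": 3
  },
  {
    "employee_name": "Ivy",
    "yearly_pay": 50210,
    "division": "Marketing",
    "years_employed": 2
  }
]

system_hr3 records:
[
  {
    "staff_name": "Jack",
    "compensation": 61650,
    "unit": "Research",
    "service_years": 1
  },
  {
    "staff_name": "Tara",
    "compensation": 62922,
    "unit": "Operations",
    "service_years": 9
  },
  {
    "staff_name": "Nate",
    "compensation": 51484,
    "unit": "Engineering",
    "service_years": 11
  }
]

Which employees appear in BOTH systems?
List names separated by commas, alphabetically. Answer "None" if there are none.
None

Schema mapping: "employee_name" (system_hr2) = "staff_name" (system_hr3) = employee name

Names in system_hr2: ['Ivy', 'Leo', 'Rita']
Names in system_hr3: ['Jack', 'Nate', 'Tara']

Intersection: None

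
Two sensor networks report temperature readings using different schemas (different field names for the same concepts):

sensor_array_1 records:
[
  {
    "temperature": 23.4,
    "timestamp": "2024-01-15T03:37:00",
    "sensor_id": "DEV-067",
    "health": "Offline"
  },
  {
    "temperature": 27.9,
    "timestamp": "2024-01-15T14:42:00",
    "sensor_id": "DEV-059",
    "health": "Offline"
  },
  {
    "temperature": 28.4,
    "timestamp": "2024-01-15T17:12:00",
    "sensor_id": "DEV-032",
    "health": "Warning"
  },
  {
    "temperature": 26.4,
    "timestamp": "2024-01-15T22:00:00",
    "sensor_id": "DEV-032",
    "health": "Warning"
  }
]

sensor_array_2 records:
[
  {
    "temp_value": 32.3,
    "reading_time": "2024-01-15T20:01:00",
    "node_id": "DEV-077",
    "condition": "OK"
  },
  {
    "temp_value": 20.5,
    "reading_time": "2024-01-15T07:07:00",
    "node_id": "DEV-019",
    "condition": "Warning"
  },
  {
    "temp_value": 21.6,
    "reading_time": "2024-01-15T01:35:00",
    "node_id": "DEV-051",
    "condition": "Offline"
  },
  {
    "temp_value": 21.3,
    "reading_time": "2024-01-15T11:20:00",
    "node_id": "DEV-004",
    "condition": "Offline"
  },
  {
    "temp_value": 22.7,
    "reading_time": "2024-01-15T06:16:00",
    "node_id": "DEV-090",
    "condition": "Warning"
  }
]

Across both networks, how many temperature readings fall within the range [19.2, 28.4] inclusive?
8

Schema mapping: "temperature" (sensor_array_1) = "temp_value" (sensor_array_2) = temperature

Readings in [19.2, 28.4] from sensor_array_1: 4
Readings in [19.2, 28.4] from sensor_array_2: 4

Total count: 4 + 4 = 8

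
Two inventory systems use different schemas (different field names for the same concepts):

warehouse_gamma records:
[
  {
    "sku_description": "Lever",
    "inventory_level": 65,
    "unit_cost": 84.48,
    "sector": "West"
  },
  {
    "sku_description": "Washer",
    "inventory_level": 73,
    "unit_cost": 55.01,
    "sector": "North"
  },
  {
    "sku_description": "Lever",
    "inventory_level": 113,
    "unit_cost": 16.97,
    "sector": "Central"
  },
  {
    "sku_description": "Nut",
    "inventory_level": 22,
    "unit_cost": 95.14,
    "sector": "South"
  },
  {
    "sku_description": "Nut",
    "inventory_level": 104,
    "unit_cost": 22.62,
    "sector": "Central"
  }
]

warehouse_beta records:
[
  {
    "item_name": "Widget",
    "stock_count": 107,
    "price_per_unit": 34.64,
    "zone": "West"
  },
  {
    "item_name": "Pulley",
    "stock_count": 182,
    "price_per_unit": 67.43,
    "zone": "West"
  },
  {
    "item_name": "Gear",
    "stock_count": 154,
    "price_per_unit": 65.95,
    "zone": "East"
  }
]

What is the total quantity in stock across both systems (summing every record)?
820

To reconcile these schemas, identify the field holding the quantity in stock in each system:
1. In warehouse_gamma it is "inventory_level"
2. In warehouse_beta it is "stock_count"

From warehouse_gamma: 65 + 73 + 113 + 22 + 104 = 377
From warehouse_beta: 107 + 182 + 154 = 443

Total: 377 + 443 = 820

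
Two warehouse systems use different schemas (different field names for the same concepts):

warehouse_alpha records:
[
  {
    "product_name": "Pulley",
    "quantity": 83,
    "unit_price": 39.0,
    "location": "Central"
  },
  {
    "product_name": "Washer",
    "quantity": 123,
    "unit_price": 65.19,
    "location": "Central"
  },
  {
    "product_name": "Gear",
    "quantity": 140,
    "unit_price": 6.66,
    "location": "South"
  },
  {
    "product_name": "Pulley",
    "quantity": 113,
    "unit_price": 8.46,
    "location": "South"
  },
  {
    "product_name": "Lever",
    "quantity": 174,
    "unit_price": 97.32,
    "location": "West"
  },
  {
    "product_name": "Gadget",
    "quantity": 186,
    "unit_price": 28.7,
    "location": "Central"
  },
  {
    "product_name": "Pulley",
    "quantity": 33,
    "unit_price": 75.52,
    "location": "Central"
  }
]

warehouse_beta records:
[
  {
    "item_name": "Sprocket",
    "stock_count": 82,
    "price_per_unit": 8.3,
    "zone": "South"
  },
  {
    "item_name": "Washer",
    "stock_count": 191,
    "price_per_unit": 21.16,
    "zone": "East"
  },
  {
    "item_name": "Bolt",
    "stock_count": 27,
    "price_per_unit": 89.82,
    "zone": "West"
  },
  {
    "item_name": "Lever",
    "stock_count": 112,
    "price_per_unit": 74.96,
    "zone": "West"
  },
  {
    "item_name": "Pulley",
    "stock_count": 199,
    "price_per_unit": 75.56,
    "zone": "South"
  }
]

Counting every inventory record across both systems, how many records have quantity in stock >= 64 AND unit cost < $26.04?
4

Schema mappings:
- "quantity" (warehouse_alpha) = "stock_count" (warehouse_beta) = quantity
- "unit_price" (warehouse_alpha) = "price_per_unit" (warehouse_beta) = unit cost

Records meeting both conditions in warehouse_alpha: 2
Records meeting both conditions in warehouse_beta: 2

Total: 2 + 2 = 4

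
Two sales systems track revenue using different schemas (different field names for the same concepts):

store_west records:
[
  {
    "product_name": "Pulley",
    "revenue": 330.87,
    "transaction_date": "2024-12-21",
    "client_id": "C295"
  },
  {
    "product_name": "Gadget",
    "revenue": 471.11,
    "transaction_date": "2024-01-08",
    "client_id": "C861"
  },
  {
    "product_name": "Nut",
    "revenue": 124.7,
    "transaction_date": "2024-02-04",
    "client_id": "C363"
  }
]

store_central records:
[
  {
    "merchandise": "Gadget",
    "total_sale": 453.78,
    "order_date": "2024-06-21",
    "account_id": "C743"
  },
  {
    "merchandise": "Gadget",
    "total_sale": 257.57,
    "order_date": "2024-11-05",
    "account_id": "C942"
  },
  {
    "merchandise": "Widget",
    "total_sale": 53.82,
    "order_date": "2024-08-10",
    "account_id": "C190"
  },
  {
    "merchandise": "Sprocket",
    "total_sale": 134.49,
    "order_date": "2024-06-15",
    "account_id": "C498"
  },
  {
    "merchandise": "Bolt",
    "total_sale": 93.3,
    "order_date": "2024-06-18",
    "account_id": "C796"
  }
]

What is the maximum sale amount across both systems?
471.11

Reconcile: "revenue" (store_west) = "total_sale" (store_central) = sale amount

Maximum in store_west: 471.11
Maximum in store_central: 453.78

Overall maximum: max(471.11, 453.78) = 471.11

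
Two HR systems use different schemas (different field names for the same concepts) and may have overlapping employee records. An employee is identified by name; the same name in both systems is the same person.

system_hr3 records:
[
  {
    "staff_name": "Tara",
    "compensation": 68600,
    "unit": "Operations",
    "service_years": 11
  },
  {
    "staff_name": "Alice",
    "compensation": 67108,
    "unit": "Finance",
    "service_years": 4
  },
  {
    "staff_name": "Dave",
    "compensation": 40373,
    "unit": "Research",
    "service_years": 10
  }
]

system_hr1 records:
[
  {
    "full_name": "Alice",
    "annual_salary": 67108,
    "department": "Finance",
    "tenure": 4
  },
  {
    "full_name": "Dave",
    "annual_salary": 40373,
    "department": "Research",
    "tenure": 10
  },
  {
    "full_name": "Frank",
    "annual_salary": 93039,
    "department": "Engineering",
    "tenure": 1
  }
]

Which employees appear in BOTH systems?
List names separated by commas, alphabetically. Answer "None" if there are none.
Alice, Dave

Schema mapping: "staff_name" (system_hr3) = "full_name" (system_hr1) = employee name

Names in system_hr3: ['Alice', 'Dave', 'Tara']
Names in system_hr1: ['Alice', 'Dave', 'Frank']

Intersection: ['Alice', 'Dave']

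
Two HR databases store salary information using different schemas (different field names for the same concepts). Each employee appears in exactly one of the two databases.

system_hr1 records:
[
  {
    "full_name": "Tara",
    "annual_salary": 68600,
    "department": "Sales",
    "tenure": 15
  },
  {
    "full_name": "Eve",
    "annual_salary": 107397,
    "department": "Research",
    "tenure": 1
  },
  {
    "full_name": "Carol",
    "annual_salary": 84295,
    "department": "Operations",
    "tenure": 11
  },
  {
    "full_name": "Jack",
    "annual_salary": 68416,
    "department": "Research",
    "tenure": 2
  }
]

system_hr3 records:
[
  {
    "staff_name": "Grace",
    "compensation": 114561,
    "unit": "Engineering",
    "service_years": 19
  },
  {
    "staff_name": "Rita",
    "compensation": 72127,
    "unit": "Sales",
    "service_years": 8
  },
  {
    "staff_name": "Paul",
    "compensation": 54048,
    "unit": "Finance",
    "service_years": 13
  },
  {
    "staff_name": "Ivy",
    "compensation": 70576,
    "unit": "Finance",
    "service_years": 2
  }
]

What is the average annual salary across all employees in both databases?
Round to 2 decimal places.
80002.50

Schema mapping: "annual_salary" (system_hr1) = "compensation" (system_hr3) = annual salary

All salaries: [68600, 107397, 84295, 68416, 114561, 72127, 54048, 70576]
Sum: 640020
Count: 8
Average: 640020 / 8 = 80002.50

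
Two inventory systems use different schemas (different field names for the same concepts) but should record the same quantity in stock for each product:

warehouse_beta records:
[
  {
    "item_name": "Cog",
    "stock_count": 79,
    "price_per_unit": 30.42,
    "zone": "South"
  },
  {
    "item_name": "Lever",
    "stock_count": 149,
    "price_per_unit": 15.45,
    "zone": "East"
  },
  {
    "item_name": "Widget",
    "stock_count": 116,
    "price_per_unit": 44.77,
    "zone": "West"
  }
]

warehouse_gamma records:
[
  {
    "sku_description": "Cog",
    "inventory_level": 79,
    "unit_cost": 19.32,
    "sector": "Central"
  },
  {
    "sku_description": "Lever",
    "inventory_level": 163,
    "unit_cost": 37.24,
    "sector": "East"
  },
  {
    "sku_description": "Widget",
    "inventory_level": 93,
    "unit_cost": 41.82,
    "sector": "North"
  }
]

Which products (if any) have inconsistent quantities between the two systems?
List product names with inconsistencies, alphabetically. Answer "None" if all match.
Lever, Widget

Schema mappings:
- "item_name" (warehouse_beta) = "sku_description" (warehouse_gamma) = product name
- "stock_count" (warehouse_beta) = "inventory_level" (warehouse_gamma) = quantity

Comparison:
  Cog: 79 vs 79 - MATCH
  Lever: 149 vs 163 - MISMATCH
  Widget: 116 vs 93 - MISMATCH

Products with inconsistencies: Lever, Widget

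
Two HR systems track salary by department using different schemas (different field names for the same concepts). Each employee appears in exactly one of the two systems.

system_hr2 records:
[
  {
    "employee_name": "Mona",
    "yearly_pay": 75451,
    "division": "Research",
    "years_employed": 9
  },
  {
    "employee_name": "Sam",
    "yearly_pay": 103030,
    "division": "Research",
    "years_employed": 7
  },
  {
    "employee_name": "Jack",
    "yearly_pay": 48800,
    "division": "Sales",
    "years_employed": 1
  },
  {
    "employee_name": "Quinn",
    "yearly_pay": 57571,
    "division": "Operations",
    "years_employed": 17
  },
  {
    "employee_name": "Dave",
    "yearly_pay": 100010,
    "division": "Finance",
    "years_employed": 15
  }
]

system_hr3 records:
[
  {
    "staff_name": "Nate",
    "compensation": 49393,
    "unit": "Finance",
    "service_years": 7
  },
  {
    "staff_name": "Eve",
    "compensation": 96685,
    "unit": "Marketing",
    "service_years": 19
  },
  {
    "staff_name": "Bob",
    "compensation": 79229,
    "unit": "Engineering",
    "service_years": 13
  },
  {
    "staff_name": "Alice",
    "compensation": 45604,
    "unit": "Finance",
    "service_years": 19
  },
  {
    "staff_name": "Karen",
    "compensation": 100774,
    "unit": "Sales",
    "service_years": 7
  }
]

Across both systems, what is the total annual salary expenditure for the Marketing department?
96685

Schema mappings:
- "division" (system_hr2) = "unit" (system_hr3) = department
- "yearly_pay" (system_hr2) = "compensation" (system_hr3) = salary

Marketing salaries from system_hr2: 0
Marketing salaries from system_hr3: 96685

Total: 0 + 96685 = 96685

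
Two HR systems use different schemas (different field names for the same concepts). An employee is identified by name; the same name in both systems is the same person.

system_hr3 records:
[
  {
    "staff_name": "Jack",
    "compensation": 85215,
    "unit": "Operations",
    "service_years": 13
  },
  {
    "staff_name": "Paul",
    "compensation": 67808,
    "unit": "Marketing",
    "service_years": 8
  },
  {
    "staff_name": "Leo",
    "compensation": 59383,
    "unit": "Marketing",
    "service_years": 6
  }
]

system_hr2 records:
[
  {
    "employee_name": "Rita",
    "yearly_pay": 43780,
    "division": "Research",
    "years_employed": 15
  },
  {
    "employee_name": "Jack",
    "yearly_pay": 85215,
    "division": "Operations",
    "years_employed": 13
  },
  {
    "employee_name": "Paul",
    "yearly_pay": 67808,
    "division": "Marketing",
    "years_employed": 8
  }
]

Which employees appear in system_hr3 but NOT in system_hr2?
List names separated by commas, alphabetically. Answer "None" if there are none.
Leo

Schema mapping: "staff_name" (system_hr3) = "employee_name" (system_hr2) = employee name

Names in system_hr3: ['Jack', 'Leo', 'Paul']
Names in system_hr2: ['Jack', 'Paul', 'Rita']

In system_hr3 but not system_hr2: ['Leo']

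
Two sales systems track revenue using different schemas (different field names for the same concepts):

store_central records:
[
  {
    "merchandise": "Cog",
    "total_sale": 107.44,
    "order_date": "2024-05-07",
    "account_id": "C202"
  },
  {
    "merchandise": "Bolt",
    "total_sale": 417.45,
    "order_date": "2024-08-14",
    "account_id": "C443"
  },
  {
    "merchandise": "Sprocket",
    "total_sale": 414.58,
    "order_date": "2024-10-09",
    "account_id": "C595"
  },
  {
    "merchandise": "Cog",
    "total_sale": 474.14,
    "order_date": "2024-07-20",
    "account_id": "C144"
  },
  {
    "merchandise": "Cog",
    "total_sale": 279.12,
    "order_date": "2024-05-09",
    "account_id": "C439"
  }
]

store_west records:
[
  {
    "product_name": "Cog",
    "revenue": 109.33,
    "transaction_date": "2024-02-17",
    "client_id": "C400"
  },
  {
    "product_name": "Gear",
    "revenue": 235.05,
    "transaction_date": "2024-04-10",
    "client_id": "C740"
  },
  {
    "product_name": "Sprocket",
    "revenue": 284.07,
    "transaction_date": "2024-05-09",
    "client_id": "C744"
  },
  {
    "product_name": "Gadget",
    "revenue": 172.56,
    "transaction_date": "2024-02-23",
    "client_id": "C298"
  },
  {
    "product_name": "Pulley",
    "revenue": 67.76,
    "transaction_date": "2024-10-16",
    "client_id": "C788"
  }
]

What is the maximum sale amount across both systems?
474.14

Reconcile: "total_sale" (store_central) = "revenue" (store_west) = sale amount

Maximum in store_central: 474.14
Maximum in store_west: 284.07

Overall maximum: max(474.14, 284.07) = 474.14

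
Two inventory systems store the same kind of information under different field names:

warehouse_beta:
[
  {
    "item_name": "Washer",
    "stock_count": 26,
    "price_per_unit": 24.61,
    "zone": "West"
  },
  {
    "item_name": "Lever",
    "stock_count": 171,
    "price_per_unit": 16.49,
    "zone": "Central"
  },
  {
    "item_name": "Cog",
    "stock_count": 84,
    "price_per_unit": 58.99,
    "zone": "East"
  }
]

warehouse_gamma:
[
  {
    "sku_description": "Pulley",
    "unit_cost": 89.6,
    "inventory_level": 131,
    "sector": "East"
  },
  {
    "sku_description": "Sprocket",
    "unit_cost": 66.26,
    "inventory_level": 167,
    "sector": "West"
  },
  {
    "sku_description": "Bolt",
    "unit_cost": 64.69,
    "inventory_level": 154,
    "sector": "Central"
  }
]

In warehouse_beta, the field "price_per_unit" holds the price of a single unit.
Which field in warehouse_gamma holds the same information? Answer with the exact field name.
unit_cost

In warehouse_beta, "price_per_unit" holds the price of a single unit.
The fields in warehouse_gamma are: "sku_description", "unit_cost", "inventory_level", "sector".
"unit_cost" is the match: the name refers to the same concept and its values are decimal currency amounts (e.g. 89.6, 66.26).
The other fields ("sku_description", "inventory_level", "sector") hold different kinds of data.

So "price_per_unit" in warehouse_beta corresponds to "unit_cost" in warehouse_gamma.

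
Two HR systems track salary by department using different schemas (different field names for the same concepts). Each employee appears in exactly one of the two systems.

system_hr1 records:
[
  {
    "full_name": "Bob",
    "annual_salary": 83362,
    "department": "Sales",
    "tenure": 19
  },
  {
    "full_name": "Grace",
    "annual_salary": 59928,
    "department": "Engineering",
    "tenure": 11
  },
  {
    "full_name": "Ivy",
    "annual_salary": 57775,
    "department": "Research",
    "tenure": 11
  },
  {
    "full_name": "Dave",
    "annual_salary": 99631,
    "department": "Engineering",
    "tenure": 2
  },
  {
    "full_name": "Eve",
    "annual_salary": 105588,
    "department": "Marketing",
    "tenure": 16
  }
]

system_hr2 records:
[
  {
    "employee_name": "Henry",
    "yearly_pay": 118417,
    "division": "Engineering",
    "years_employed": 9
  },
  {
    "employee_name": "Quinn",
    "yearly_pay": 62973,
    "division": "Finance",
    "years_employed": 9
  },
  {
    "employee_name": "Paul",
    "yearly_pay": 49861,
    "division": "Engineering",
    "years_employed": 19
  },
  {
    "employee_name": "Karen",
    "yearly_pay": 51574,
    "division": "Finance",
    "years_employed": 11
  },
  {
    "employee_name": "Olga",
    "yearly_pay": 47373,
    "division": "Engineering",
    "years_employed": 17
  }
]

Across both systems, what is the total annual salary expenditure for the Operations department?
0

Schema mappings:
- "department" (system_hr1) = "division" (system_hr2) = department
- "annual_salary" (system_hr1) = "yearly_pay" (system_hr2) = salary

Operations salaries from system_hr1: 0
Operations salaries from system_hr2: 0

Total: 0 + 0 = 0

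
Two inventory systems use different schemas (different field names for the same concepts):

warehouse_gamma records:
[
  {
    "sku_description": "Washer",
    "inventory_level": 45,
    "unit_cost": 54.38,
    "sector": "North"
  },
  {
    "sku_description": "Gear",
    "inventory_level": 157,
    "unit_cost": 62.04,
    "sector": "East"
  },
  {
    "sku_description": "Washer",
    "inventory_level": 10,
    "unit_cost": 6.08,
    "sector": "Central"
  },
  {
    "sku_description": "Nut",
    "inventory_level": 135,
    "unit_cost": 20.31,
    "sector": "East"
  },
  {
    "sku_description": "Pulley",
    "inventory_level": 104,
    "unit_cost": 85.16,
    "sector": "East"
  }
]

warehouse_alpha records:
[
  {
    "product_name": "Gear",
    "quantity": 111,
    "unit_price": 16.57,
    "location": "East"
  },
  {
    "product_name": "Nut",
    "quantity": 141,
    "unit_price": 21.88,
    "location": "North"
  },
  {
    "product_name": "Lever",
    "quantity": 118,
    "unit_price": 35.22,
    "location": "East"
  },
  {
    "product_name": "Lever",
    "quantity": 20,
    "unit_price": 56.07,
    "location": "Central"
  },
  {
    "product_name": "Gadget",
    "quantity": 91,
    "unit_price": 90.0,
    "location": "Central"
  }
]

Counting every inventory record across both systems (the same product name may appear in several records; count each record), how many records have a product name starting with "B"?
0

Schema mapping: "sku_description" (warehouse_gamma) = "product_name" (warehouse_alpha) = product name

Records with product name starting with "B" in warehouse_gamma: 0
Records with product name starting with "B" in warehouse_alpha: 0

Total: 0 + 0 = 0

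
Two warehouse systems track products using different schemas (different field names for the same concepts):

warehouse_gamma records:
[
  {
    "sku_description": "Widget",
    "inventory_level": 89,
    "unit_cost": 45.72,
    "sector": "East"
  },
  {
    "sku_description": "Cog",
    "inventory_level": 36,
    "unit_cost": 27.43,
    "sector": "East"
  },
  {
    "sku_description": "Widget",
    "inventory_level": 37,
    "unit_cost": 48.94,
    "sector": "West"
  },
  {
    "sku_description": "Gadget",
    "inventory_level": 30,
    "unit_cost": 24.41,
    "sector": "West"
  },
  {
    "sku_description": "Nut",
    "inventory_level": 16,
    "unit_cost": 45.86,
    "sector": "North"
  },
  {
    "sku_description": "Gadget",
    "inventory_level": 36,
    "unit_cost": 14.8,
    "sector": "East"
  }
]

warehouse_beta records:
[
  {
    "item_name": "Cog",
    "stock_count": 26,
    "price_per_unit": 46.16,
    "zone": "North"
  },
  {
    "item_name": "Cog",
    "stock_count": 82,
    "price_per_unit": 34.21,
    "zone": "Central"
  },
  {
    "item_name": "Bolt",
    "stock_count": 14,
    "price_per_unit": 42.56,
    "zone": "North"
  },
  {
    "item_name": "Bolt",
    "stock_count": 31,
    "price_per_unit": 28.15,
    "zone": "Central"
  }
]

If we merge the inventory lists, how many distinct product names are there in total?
5

Schema mapping: "sku_description" (warehouse_gamma) = "item_name" (warehouse_beta) = product name

Products in warehouse_gamma: ['Cog', 'Gadget', 'Nut', 'Widget']
Products in warehouse_beta: ['Bolt', 'Cog']

Union (unique products): ['Bolt', 'Cog', 'Gadget', 'Nut', 'Widget']
Count: 5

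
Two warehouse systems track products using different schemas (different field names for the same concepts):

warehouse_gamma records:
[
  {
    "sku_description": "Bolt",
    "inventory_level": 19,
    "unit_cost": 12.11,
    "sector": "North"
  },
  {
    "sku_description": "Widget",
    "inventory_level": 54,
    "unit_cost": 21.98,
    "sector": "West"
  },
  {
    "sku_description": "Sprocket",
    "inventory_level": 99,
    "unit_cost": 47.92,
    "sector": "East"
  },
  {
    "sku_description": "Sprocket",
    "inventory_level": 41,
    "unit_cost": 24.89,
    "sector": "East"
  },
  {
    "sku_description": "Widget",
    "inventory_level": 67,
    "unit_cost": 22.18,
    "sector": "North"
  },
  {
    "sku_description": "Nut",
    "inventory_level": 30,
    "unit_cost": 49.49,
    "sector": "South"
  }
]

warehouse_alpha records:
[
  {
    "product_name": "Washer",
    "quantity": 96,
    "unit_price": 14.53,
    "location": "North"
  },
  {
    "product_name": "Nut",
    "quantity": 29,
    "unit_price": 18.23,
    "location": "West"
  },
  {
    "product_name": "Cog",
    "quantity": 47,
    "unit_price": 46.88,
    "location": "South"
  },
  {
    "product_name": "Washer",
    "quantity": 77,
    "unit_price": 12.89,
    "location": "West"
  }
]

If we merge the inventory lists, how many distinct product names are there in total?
6

Schema mapping: "sku_description" (warehouse_gamma) = "product_name" (warehouse_alpha) = product name

Products in warehouse_gamma: ['Bolt', 'Nut', 'Sprocket', 'Widget']
Products in warehouse_alpha: ['Cog', 'Nut', 'Washer']

Union (unique products): ['Bolt', 'Cog', 'Nut', 'Sprocket', 'Washer', 'Widget']
Count: 6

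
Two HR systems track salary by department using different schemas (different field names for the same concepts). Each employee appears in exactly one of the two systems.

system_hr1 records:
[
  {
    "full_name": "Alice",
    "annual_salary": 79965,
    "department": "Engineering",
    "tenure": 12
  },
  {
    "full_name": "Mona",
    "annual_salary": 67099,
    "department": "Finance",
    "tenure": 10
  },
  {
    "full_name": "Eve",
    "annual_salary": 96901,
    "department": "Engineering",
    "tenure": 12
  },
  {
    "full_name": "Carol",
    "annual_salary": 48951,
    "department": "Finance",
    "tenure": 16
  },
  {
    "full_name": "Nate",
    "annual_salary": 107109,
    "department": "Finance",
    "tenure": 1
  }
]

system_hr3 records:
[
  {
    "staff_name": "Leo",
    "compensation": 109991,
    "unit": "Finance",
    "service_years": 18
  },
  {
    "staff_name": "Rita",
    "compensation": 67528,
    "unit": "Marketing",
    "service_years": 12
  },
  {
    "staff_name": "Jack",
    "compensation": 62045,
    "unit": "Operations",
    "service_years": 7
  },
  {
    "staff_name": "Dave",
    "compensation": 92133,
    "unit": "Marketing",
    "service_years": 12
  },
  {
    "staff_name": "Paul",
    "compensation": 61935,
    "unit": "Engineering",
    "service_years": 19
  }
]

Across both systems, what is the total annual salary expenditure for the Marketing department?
159661

Schema mappings:
- "department" (system_hr1) = "unit" (system_hr3) = department
- "annual_salary" (system_hr1) = "compensation" (system_hr3) = salary

Marketing salaries from system_hr1: 0
Marketing salaries from system_hr3: 159661

Total: 0 + 159661 = 159661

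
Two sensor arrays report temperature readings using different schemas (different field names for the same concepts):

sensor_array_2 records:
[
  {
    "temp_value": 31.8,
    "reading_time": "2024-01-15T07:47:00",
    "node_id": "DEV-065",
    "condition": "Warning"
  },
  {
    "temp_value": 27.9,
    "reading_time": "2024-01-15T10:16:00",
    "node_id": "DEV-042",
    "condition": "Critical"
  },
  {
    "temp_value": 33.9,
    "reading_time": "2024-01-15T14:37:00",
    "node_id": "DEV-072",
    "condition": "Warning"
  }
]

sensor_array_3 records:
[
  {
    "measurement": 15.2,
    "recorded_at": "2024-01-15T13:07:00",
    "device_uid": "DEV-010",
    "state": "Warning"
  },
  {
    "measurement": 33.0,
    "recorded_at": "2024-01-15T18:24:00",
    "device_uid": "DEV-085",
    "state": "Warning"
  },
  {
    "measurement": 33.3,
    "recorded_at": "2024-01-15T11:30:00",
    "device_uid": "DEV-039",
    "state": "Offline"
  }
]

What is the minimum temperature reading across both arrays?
15.2

Schema mapping: "temp_value" (sensor_array_2) = "measurement" (sensor_array_3) = temperature reading

Minimum in sensor_array_2: 27.9
Minimum in sensor_array_3: 15.2

Overall minimum: min(27.9, 15.2) = 15.2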